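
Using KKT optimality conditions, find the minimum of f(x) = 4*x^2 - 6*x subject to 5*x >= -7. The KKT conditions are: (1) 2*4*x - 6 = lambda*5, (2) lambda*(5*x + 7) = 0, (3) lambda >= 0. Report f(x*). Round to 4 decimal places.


Step 1: Try lambda = 0 (constraint inactive).
Stationarity: 2*4*x - 6 = 0
x* = 6/(2*4) = 0.75
Check constraint: 5*0.75 = 3.75 >= -7 -- satisfied.
Step 2: Compute optimal value.
f(x*) = 4*0.75^2 - 6*0.75 = -2.25


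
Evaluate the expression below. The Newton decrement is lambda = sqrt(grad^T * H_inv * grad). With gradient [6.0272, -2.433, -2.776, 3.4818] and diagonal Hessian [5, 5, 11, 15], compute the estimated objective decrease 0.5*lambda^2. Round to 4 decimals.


Step 1: H is diagonal, so H^(-1) * g = [1.2054, -0.4866, -0.2524, 0.2321].
Step 2: g^T H^(-1) g = sum_i g_i^2 / H_ii
  = (6.0272)^2/5 + (-2.433)^2/5 + (-2.776)^2/11 + (3.4818)^2/15
  = 7.2654 + 1.1839 + 0.7006 + 0.8082 = 9.9581
Step 3: Objective decrease = 0.5 * g^T H^(-1) g = 4.979


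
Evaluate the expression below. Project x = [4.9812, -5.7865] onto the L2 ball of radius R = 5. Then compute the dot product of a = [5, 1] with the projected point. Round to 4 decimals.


Step 1: Compute ||x|| (intermediates to 6 decimals).
||x|| = sqrt(4.9812^2 + (-5.7865)^2) = 7.635178
Step 2: Project.
Since ||x|| > R, scale = R/||x|| = 5/7.635178 = 0.654864, proj(x) = scale * x
proj(x) = [3.262009, -3.789371]
Step 3: Dot product.
a^T * proj(x) = 5*3.262009 + 1*(-3.789371) = 12.5207


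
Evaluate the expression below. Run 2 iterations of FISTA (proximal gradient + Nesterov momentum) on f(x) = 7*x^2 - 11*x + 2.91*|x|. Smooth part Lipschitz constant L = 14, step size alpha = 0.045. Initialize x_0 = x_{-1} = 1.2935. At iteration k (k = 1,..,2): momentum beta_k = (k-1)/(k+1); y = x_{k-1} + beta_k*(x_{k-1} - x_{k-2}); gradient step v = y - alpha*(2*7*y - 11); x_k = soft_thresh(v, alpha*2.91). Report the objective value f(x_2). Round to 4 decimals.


FISTA on f(x) = 7*x^2 - 11*x + 2.91*|x|
L = 14, alpha = 0.045
Iteration 1: beta = 0.0, y = 1.2935 + 0.0*(1.2935 - 1.2935) = 1.2935
  grad(y) = 7.109, v = y - alpha*grad = 0.9736
  prox(v) = soft_thresh(0.9736, 0.131) = 0.8426
Iteration 2: beta = 0.3333, y = 0.8426 + 0.3333*(0.8426 - 1.2935) = 0.6924
  grad(y) = -1.307, v = y - alpha*grad = 0.7512
  prox(v) = soft_thresh(0.7512, 0.131) = 0.6202
f(x_2) = 7*0.6202^2 - 11*0.6202 + 2.91*|0.6202| = -2.3249


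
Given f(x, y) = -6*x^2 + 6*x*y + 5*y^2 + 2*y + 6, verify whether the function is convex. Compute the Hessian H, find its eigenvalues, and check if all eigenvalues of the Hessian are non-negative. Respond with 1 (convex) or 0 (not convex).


The Hessian of f(x,y) = -6*x^2 + 6*x*y + 5*y^2 + 2*y + 6 is:
H = [[-12, 6], [6, 10]]
Trace = -12 + 10 = -2
Determinant = -12*10 - (6)^2 = -156
Discriminant = (-2)^2 - 4*-156 = 628.0
Eigenvalues: lambda_1 = -13.53, lambda_2 = 11.53
The function is not convex.

0


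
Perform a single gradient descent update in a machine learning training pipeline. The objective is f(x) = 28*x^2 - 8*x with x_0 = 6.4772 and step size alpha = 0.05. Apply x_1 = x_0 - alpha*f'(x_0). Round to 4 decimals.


We compute the gradient at x_0 and apply the update.
f'(x) = 56*x - 8
f'(6.4772) = 56*6.4772 - 8 = 354.7232
x_1 = 6.4772 - 0.05*354.7232 = -11.259


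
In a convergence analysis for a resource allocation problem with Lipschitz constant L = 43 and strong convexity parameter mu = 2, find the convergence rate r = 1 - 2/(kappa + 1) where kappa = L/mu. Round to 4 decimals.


Step 1: Compute the condition number.
kappa = L/mu = 43/2 = 21.5
Step 2: Compute the convergence rate.
r = 1 - 2/(kappa + 1) = 1 - 2*mu/(L + mu) = (L - mu)/(L + mu) = 41/45 = 0.9111


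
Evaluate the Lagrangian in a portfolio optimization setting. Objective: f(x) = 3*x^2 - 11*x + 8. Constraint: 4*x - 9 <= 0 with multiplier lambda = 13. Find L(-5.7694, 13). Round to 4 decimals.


Step 1: Evaluate f(x).
f(-5.7694) = 3*(-5.7694)^2 - 11*(-5.7694) + 8 = 171.3213
Step 2: Evaluate g(x).
g(-5.7694) = 4*-5.7694 - 9 = -32.0776
Step 3: Compute Lagrangian.
L = 171.3213 + 13*-32.0776 = -245.6875


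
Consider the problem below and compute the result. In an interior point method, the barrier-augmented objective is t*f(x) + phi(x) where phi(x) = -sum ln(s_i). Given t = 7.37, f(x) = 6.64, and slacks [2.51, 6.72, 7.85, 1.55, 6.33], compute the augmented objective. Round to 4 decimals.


Step 1: Compute log-barrier.
ln values: [0.9203, 1.9051, 2.0605, 0.4383, 1.8453]
phi = -(0.9203 + 1.9051 + 2.0605 + 0.4383 + 1.8453) = -7.1694
Step 2: Compute augmented objective.
t*f(x) = 7.37*6.64 = 48.9368
Total = 48.9368 - 7.1694 = 41.7674


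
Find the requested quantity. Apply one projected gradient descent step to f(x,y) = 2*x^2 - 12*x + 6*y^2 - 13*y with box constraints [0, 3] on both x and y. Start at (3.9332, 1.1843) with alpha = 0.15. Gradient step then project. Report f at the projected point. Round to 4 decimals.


Step 1: Compute gradient at (3.9332, 1.1843).
grad_x = 2*2*3.9332 - 12 = 3.7328
grad_y = 2*6*1.1843 - 13 = 1.2116
Step 2: Gradient step.
x_raw = 3.9332 - 0.15*3.7328 = 3.3733
y_raw = 1.1843 - 0.15*1.2116 = 1.0026
Step 3: Project onto [0, 3].
x_proj = clip(3.3733) = 3.0
y_proj = clip(1.0026) = 1.0026
Step 4: Evaluate f.
f(3.0, 1.0026) = -25.0025


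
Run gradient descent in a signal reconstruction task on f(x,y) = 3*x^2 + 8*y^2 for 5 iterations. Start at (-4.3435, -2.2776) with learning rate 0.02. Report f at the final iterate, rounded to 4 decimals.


Gradient descent on f(x,y) = 3*x^2 + 8*y^2.
Starting point: (-4.3435, -2.2776), alpha = 0.02
Step 1: grad_x = 2*3*-4.3435 = -26.061, grad_y = 2*8*-2.2776 = -36.4416
  x_1 = -4.3435 - 0.02*-26.061 = -3.8223
  y_1 = -2.2776 - 0.02*-36.4416 = -1.5488
Step 2: grad_x = 2*3*-3.8223 = -22.9337, grad_y = 2*8*-1.5488 = -24.7803
  x_2 = -3.8223 - 0.02*-22.9337 = -3.3636
  y_2 = -1.5488 - 0.02*-24.7803 = -1.0532
Step 3: grad_x = 2*3*-3.3636 = -20.1816, grad_y = 2*8*-1.0532 = -16.8506
  x_3 = -3.3636 - 0.02*-20.1816 = -2.96
  y_3 = -1.0532 - 0.02*-16.8506 = -0.7162
Step 4: grad_x = 2*3*-2.96 = -17.7598, grad_y = 2*8*-0.7162 = -11.4584
  x_4 = -2.96 - 0.02*-17.7598 = -2.6048
  y_4 = -0.7162 - 0.02*-11.4584 = -0.487
Step 5: grad_x = 2*3*-2.6048 = -15.6287, grad_y = 2*8*-0.487 = -7.7917
  x_5 = -2.6048 - 0.02*-15.6287 = -2.2922
  y_5 = -0.487 - 0.02*-7.7917 = -0.3311
f(-2.2922, -0.3311) = 3*(-2.2922)^2 + 8*(-0.3311)^2 = 16.6399


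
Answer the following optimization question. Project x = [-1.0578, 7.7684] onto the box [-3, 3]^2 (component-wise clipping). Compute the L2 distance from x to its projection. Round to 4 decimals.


Project each component onto [-3, 3].
clip(-1.0578) = -1.0578, clip(7.7684) = 3.0
Projection = [-1.0578, 3.0]
Squared diffs: [0.0, 22.7376]
Distance = sqrt(22.7376) = 4.7684


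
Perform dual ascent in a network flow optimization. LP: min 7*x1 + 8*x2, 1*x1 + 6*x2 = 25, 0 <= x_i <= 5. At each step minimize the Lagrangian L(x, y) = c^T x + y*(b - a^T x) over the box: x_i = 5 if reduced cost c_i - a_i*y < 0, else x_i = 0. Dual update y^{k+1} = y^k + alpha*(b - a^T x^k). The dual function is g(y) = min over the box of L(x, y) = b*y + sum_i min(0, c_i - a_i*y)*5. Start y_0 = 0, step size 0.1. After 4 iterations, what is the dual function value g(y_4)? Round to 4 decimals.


Dual ascent for LP: min 7*x1 + 8*x2, 1*x1 + 6*x2 = 25, 0 <= x_i <= 5
Step 1: y^k = 0.0, reduced costs: (7.0, 8.0)
  x^k = (0.0, 0.0), subgradient = b - a^T x = 25.0
  y^{k+1} = 0.0 + 0.1*25.0 = 2.5
Step 2: y^k = 2.5, reduced costs: (4.5, -7.0)
  x^k = (0.0, 5.0), subgradient = b - a^T x = -5.0
  y^{k+1} = 2.5 + 0.1*-5.0 = 2.0
Step 3: y^k = 2.0, reduced costs: (5.0, -4.0)
  x^k = (0.0, 5.0), subgradient = b - a^T x = -5.0
  y^{k+1} = 2.0 + 0.1*-5.0 = 1.5
Step 4: y^k = 1.5, reduced costs: (5.5, -1.0)
  x^k = (0.0, 5.0), subgradient = b - a^T x = -5.0
  y^{k+1} = 1.5 + 0.1*-5.0 = 1.0
Dual objective at y_4 = 1.0: reduced costs (6.0, 2.0), box minimizer x = (0.0, 0.0)
g(y_4) = b*y + (c1 - a1*y)*x1 + (c2 - a2*y)*x2 = 25*1.0 + 6.0*0.0 + 2.0*0.0 = 25.0 + 0.0 + 0.0 = 25.0


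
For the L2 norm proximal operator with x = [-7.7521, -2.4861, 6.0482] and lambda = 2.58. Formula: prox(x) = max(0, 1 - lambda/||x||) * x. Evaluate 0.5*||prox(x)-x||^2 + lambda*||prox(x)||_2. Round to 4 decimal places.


Step 1: Compute ||x||.
||x|| = 10.1418
Step 2: Compute scaling factor.
scale = max(0, 1 - 2.58/10.1418) = 0.7456
Step 3: prox(x) = [-5.78, -1.8537, 4.5096]
||prox(x)|| = 7.5618
Step 4: Proximal objective.
0.5*||prox-x||^2 = 3.3282
lambda*||prox|| = 19.5094
Total = 22.8377


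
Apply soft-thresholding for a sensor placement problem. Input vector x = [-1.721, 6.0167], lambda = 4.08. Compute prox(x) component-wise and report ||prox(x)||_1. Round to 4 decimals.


Soft-thresholding with lambda = 4.08:
prox(-1.721) = sign(-1.721)*max(|-1.721| - 4.08, 0) = 0.0
prox(6.0167) = sign(6.0167)*max(|6.0167| - 4.08, 0) = 1.9367
prox(x) = [0.0, 1.9367]
||prox(x)||_1 = 0.0 + 1.9367 = 1.9367


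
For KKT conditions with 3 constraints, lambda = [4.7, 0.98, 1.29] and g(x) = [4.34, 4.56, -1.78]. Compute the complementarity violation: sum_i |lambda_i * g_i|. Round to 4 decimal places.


KKT complementary slackness check:
lambda_1 * g_1 = 4.7 * 4.34 = 20.398
lambda_2 * g_2 = 0.98 * 4.56 = 4.4688
lambda_3 * g_3 = 1.29 * -1.78 = -2.2962
Total violation = 20.398 + 4.4688 + 2.2962 = 27.163


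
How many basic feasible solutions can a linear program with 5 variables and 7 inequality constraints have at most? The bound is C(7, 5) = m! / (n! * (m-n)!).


Each vertex corresponds to some choice of n active constraints out of m, so the number of vertices is at most C(m, n) = m! / (n!(m-n)!).
m = 7, n = 5
Numerator: 7 * 6 * 5 * 4 * 3
Denominator: 5! = 120
C(7, 5) = 21


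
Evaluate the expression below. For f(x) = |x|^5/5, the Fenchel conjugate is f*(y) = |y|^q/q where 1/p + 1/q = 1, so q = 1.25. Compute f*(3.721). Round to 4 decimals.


The conjugate exponent q satisfies 1/p + 1/q = 1.
p = 5, so q = 5/(5 - 1) = 1.25
|y|^q = 3.721^1.25 = 5.168
f*(3.721) = 5.168 / 1.25 = 4.1344


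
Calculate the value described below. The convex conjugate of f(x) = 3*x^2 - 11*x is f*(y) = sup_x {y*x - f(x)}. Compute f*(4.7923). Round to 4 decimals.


f*(y) = sup_x {y*x - a*x^2 - b*x} = sup_x {(y-b)*x - a*x^2}
FOC: (y - b) - 2a*x = 0 => x* = (y - b)/(2a)
x* = (4.7923 + 11)/(2*3) = 2.6321
f*(4.7923) = (y-b)^2/(4a) = (4.7923 + 11)^2/(4*3)
= 249.3967/12 = 20.7831


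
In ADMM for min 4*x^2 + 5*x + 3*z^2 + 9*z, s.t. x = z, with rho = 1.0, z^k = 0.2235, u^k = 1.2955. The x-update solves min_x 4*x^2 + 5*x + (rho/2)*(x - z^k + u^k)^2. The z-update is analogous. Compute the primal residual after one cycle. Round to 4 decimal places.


ADMM iteration with rho = 1.0, z^k = 0.2235, u^k = 1.2955
Step 1: x-update.
Minimize 4*x^2 + 5*x + (1.0/2)*(x - 0.2235 + 1.2955)^2
FOC: (2*4 + 1.0)*x = -5 + 1.0*(0.2235 - 1.2955)
x^{k+1} = -0.6747
Step 2: z-update.
Minimize 3*z^2 + 9*z + (1.0/2)*(-0.6747 - z + 1.2955)^2
FOC: (2*3 + 1.0)*z = -9 + 1.0*(-0.6747 + 1.2955)
z^{k+1} = -1.197
Step 3: u-update.
u^{k+1} = 1.2955 - 0.6747 + 1.197 = 1.8179
Step 4: Primal residual = |-0.6747 + 1.197| = 0.5224


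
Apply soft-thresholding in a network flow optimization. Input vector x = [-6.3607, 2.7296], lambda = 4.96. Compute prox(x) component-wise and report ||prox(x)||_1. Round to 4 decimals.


Soft-thresholding with lambda = 4.96:
prox(-6.3607) = sign(-6.3607)*max(|-6.3607| - 4.96, 0) = -1.4007
prox(2.7296) = sign(2.7296)*max(|2.7296| - 4.96, 0) = 0.0
prox(x) = [-1.4007, 0.0]
||prox(x)||_1 = 1.4007 + 0.0 = 1.4007


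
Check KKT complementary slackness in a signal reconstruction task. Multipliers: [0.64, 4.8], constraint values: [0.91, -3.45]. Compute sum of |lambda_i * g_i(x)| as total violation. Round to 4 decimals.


KKT complementary slackness check:
lambda_1 * g_1 = 0.64 * 0.91 = 0.5824
lambda_2 * g_2 = 4.8 * -3.45 = -16.56
Total violation = 0.5824 + 16.56 = 17.1424


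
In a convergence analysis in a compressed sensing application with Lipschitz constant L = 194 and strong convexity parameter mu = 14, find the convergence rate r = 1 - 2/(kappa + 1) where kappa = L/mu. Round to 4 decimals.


Step 1: Compute the condition number.
kappa = L/mu = 194/14 = 13.8571
Step 2: Compute the convergence rate.
r = 1 - 2/(kappa + 1) = 1 - 2*mu/(L + mu) = (L - mu)/(L + mu) = 180/208 = 0.8654


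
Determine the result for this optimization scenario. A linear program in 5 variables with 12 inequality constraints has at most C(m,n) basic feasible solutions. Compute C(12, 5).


Each vertex corresponds to some choice of n active constraints out of m, so the number of vertices is at most C(m, n) = m! / (n!(m-n)!).
m = 12, n = 5
Numerator: 12 * 11 * 10 * 9 * 8
Denominator: 5! = 120
C(12, 5) = 792


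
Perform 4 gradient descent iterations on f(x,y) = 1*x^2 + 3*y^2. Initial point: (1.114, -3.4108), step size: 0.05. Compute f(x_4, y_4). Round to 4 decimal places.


Gradient descent on f(x,y) = 1*x^2 + 3*y^2.
Starting point: (1.114, -3.4108), alpha = 0.05
Step 1: grad_x = 2*1*1.114 = 2.228, grad_y = 2*3*-3.4108 = -20.4648
  x_1 = 1.114 - 0.05*2.228 = 1.0026
  y_1 = -3.4108 - 0.05*-20.4648 = -2.3876
Step 2: grad_x = 2*1*1.0026 = 2.0052, grad_y = 2*3*-2.3876 = -14.3254
  x_2 = 1.0026 - 0.05*2.0052 = 0.9023
  y_2 = -2.3876 - 0.05*-14.3254 = -1.6713
Step 3: grad_x = 2*1*0.9023 = 1.8047, grad_y = 2*3*-1.6713 = -10.0278
  x_3 = 0.9023 - 0.05*1.8047 = 0.8121
  y_3 = -1.6713 - 0.05*-10.0278 = -1.1699
Step 4: grad_x = 2*1*0.8121 = 1.6242, grad_y = 2*3*-1.1699 = -7.0194
  x_4 = 0.8121 - 0.05*1.6242 = 0.7309
  y_4 = -1.1699 - 0.05*-7.0194 = -0.8189
f(0.7309, -0.8189) = 1*0.7309^2 + 3*(-0.8189)^2 = 2.5462


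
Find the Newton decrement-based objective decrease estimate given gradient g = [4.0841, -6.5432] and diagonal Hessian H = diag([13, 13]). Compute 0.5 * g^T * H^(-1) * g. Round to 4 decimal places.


Step 1: H is diagonal, so H^(-1) * g = [0.3142, -0.5033].
Step 2: g^T H^(-1) g = sum_i g_i^2 / H_ii
  = (4.0841)^2/13 + (-6.5432)^2/13
  = 1.2831 + 3.2933 = 4.5764
Step 3: Objective decrease = 0.5 * g^T H^(-1) g = 2.2882


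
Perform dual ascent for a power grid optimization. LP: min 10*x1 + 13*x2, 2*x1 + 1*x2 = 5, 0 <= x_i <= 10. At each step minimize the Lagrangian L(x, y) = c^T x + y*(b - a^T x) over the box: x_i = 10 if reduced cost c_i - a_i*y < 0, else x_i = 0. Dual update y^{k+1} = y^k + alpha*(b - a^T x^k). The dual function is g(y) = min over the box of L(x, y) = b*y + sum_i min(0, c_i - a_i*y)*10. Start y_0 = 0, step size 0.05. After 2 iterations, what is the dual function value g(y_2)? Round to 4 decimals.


Dual ascent for LP: min 10*x1 + 13*x2, 2*x1 + 1*x2 = 5, 0 <= x_i <= 10
Step 1: y^k = 0.0, reduced costs: (10.0, 13.0)
  x^k = (0.0, 0.0), subgradient = b - a^T x = 5.0
  y^{k+1} = 0.0 + 0.05*5.0 = 0.25
Step 2: y^k = 0.25, reduced costs: (9.5, 12.75)
  x^k = (0.0, 0.0), subgradient = b - a^T x = 5.0
  y^{k+1} = 0.25 + 0.05*5.0 = 0.5
Dual objective at y_2 = 0.5: reduced costs (9.0, 12.5), box minimizer x = (0.0, 0.0)
g(y_2) = b*y + (c1 - a1*y)*x1 + (c2 - a2*y)*x2 = 5*0.5 + 9.0*0.0 + 12.5*0.0 = 2.5 + 0.0 + 0.0 = 2.5


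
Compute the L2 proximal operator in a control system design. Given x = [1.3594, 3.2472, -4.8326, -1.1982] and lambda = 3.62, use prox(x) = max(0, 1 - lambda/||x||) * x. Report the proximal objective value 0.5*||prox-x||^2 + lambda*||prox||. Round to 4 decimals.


Step 1: Compute ||x||.
||x|| = 6.0977
Step 2: Compute scaling factor.
scale = max(0, 1 - 3.62/6.0977) = 0.4063
Step 3: prox(x) = [0.5524, 1.3194, -1.9636, -0.4869]
||prox(x)|| = 2.4777
Step 4: Proximal objective.
0.5*||prox-x||^2 = 6.5522
lambda*||prox|| = 8.9693
Total = 15.5215


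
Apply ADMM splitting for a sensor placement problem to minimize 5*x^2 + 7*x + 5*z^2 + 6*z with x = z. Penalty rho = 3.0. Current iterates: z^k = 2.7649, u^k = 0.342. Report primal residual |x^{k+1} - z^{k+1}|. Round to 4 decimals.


ADMM iteration with rho = 3.0, z^k = 2.7649, u^k = 0.342
Step 1: x-update.
Minimize 5*x^2 + 7*x + (3.0/2)*(x - 2.7649 + 0.342)^2
FOC: (2*5 + 3.0)*x = -7 + 3.0*(2.7649 - 0.342)
x^{k+1} = 0.0207
Step 2: z-update.
Minimize 5*z^2 + 6*z + (3.0/2)*(0.0207 - z + 0.342)^2
FOC: (2*5 + 3.0)*z = -6 + 3.0*(0.0207 + 0.342)
z^{k+1} = -0.3778
Step 3: u-update.
u^{k+1} = 0.342 + 0.0207 + 0.3778 = 0.7405
Step 4: Primal residual = |0.0207 + 0.3778| = 0.3985


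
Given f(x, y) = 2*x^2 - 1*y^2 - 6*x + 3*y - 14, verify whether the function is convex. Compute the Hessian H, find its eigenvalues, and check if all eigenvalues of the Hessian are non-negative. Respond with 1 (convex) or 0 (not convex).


The Hessian of f(x,y) = 2*x^2 - 1*y^2 - 6*x + 3*y - 14 is:
H = [[4, 0], [0, -2]]
Trace = 4 - 2 = 2
Determinant = 4*-2 - (0)^2 = -8
Discriminant = (2)^2 - 4*-8 = 36.0
Eigenvalues: lambda_1 = -2.0, lambda_2 = 4.0
The function is not convex.

0


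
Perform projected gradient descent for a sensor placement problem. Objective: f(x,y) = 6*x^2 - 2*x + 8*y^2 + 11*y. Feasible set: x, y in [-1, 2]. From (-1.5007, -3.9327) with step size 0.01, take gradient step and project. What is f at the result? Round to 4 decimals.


Step 1: Compute gradient at (-1.5007, -3.9327).
grad_x = 2*6*-1.5007 - 2 = -20.0084
grad_y = 2*8*-3.9327 + 11 = -51.9232
Step 2: Gradient step.
x_raw = -1.5007 - 0.01*-20.0084 = -1.3006
y_raw = -3.9327 - 0.01*-51.9232 = -3.4135
Step 3: Project onto [-1, 2].
x_proj = clip(-1.3006) = -1.0
y_proj = clip(-3.4135) = -1.0
Step 4: Evaluate f.
f(-1.0, -1.0) = 5.0


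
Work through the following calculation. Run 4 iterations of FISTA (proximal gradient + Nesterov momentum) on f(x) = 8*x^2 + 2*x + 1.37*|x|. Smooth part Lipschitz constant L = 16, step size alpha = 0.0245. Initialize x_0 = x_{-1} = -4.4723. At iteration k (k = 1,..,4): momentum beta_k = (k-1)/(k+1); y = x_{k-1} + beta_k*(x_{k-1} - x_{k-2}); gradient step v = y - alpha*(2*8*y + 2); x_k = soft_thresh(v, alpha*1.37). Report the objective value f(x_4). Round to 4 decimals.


FISTA on f(x) = 8*x^2 + 2*x + 1.37*|x|
L = 16, alpha = 0.0245
Iteration 1: beta = 0.0, y = -4.4723 + 0.0*(-4.4723 + 4.4723) = -4.4723
  grad(y) = -69.5568, v = y - alpha*grad = -2.7682
  prox(v) = soft_thresh(-2.7682, 0.0336) = -2.7346
Iteration 2: beta = 0.3333, y = -2.7346 + 0.3333*(-2.7346 + 4.4723) = -2.1554
  grad(y) = -32.4857, v = y - alpha*grad = -1.3595
  prox(v) = soft_thresh(-1.3595, 0.0336) = -1.3259
Iteration 3: beta = 0.5, y = -1.3259 + 0.5*(-1.3259 + 2.7346) = -0.6215
  grad(y) = -7.9447, v = y - alpha*grad = -0.4269
  prox(v) = soft_thresh(-0.4269, 0.0336) = -0.3933
Iteration 4: beta = 0.6, y = -0.3933 + 0.6*(-0.3933 + 1.3259) = 0.1662
  grad(y) = 4.6593, v = y - alpha*grad = 0.0521
  prox(v) = soft_thresh(0.0521, 0.0336) = 0.0185
f(x_4) = 8*0.0185^2 + 2*0.0185 + 1.37*|0.0185| = 0.065


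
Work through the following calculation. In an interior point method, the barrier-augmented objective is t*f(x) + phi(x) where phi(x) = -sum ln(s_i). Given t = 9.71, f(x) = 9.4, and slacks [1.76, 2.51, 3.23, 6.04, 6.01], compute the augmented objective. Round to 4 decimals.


Step 1: Compute log-barrier.
ln values: [0.5653, 0.9203, 1.1725, 1.7984, 1.7934]
phi = -(0.5653 + 0.9203 + 1.1725 + 1.7984 + 1.7934) = -6.2499
Step 2: Compute augmented objective.
t*f(x) = 9.71*9.4 = 91.274
Total = 91.274 - 6.2499 = 85.0241


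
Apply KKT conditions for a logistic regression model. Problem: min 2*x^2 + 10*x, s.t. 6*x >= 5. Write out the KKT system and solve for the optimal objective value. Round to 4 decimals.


Step 1: Try lambda = 0 (constraint inactive).
x_unc = -10/(2*2) = -2.5
Check: 6*-2.5 = -15.0 < 5 -- violated!
Step 2: Constraint must be active: 6*x = 5
x* = 5/6 = 0.8333 (rounded; the exact value 5/6 is used below)
lambda = (2*2*(5/6) + 10)/6 = 2.2222
Step 3: Compute optimal value.
f(x*) = 2*(5/6)^2 + 10*(5/6) = 9.7222


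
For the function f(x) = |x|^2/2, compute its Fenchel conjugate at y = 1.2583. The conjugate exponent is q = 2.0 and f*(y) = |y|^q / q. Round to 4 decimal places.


The conjugate exponent q satisfies 1/p + 1/q = 1.
p = 2, so q = 2/(2 - 1) = 2.0
|y|^q = 1.2583^2.0 = 1.5833
f*(1.2583) = 1.5833 / 2.0 = 0.7917


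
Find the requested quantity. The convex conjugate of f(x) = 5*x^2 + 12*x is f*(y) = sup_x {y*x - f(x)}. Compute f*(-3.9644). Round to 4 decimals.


f*(y) = sup_x {y*x - a*x^2 - b*x} = sup_x {(y-b)*x - a*x^2}
FOC: (y - b) - 2a*x = 0 => x* = (y - b)/(2a)
x* = (-3.9644 - 12)/(2*5) = -1.5964
f*(-3.9644) = (y-b)^2/(4a) = (-3.9644 - 12)^2/(4*5)
= 254.8621/20 = 12.7431


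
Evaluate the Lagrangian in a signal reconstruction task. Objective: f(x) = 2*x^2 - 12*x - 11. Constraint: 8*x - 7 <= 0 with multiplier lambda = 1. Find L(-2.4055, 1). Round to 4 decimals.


Step 1: Evaluate f(x).
f(-2.4055) = 2*(-2.4055)^2 - 12*(-2.4055) - 11 = 29.4389
Step 2: Evaluate g(x).
g(-2.4055) = 8*-2.4055 - 7 = -26.244
Step 3: Compute Lagrangian.
L = 29.4389 + 1*-26.244 = 3.1949


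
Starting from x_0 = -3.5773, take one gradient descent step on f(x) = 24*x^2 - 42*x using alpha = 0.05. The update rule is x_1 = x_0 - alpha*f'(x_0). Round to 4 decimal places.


We compute the gradient at x_0 and apply the update.
f'(x) = 48*x - 42
f'(-3.5773) = 48*-3.5773 - 42 = -213.7104
x_1 = -3.5773 - 0.05*-213.7104 = 7.1082


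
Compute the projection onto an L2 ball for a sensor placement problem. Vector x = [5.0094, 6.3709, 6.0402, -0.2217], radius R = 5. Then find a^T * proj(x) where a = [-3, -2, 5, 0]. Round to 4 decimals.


Step 1: Compute ||x|| (intermediates to 6 decimals).
||x|| = sqrt(5.0094^2 + 6.3709^2 + 6.0402^2 + (-0.2217)^2) = 10.110174
Step 2: Project.
Since ||x|| > R, scale = R/||x|| = 5/10.110174 = 0.494551, proj(x) = scale * x
proj(x) = [2.477404, 3.150735, 2.987187, -0.109642]
Step 3: Dot product.
a^T * proj(x) = -3*2.477404 - 2*3.150735 + 5*2.987187 + 0*(-0.109642) = 1.2023


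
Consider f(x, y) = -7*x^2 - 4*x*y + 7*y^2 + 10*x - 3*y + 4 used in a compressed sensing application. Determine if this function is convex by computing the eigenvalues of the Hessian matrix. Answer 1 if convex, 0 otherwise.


The Hessian of f(x,y) = -7*x^2 - 4*x*y + 7*y^2 + 10*x - 3*y + 4 is:
H = [[-14, -4], [-4, 14]]
Trace = -14 + 14 = 0
Determinant = -14*14 - (-4)^2 = -212
Discriminant = (0)^2 - 4*-212 = 848.0
Eigenvalues: lambda_1 = -14.5602, lambda_2 = 14.5602
The function is not convex.

0


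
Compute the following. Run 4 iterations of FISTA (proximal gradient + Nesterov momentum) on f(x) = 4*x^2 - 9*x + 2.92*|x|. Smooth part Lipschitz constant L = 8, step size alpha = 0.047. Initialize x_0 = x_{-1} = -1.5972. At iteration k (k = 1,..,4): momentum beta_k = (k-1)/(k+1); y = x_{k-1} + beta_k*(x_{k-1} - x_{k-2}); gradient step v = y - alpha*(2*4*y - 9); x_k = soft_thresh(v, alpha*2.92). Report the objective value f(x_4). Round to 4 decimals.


FISTA on f(x) = 4*x^2 - 9*x + 2.92*|x|
L = 8, alpha = 0.047
Iteration 1: beta = 0.0, y = -1.5972 + 0.0*(-1.5972 + 1.5972) = -1.5972
  grad(y) = -21.7776, v = y - alpha*grad = -0.5737
  prox(v) = soft_thresh(-0.5737, 0.1372) = -0.4364
Iteration 2: beta = 0.3333, y = -0.4364 + 0.3333*(-0.4364 + 1.5972) = -0.0495
  grad(y) = -9.3959, v = y - alpha*grad = 0.3921
  prox(v) = soft_thresh(0.3921, 0.1372) = 0.2549
Iteration 3: beta = 0.5, y = 0.2549 + 0.5*(0.2549 + 0.4364) = 0.6005
  grad(y) = -4.1958, v = y - alpha*grad = 0.7977
  prox(v) = soft_thresh(0.7977, 0.1372) = 0.6605
Iteration 4: beta = 0.6, y = 0.6605 + 0.6*(0.6605 - 0.2549) = 0.9039
  grad(y) = -1.7692, v = y - alpha*grad = 0.987
  prox(v) = soft_thresh(0.987, 0.1372) = 0.8498
f(x_4) = 4*0.8498^2 - 9*0.8498 + 2.92*|0.8498| = -2.2782


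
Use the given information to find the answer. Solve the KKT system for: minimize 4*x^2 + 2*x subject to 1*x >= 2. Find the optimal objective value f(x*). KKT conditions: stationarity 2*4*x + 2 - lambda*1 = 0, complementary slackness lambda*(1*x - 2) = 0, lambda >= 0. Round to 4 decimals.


Step 1: Try lambda = 0 (constraint inactive).
x_unc = -2/(2*4) = -0.25
Check: 1*-0.25 = -0.25 < 2 -- violated!
Step 2: Constraint must be active: 1*x = 2
x* = 2/1 = 2.0
lambda = (2*4*2.0 + 2)/1 = 18.0
Step 3: Compute optimal value.
f(x*) = 4*2.0^2 + 2*2.0 = 20.0


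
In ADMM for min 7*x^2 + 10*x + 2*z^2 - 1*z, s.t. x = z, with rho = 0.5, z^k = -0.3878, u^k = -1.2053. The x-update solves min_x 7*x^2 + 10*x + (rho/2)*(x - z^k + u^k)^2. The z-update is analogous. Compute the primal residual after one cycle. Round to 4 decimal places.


ADMM iteration with rho = 0.5, z^k = -0.3878, u^k = -1.2053
Step 1: x-update.
Minimize 7*x^2 + 10*x + (0.5/2)*(x + 0.3878 - 1.2053)^2
FOC: (2*7 + 0.5)*x = -10 + 0.5*(-0.3878 + 1.2053)
x^{k+1} = -0.6615
Step 2: z-update.
Minimize 2*z^2 - 1*z + (0.5/2)*(-0.6615 - z - 1.2053)^2
FOC: (2*2 + 0.5)*z = 1 + 0.5*(-0.6615 - 1.2053)
z^{k+1} = 0.0148
Step 3: u-update.
u^{k+1} = -1.2053 - 0.6615 - 0.0148 = -1.8816
Step 4: Primal residual = |-0.6615 - 0.0148| = 0.6763


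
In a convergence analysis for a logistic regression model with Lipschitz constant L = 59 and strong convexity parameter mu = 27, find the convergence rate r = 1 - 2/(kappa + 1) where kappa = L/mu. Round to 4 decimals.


Step 1: Compute the condition number.
kappa = L/mu = 59/27 = 2.1852
Step 2: Compute the convergence rate.
r = 1 - 2/(kappa + 1) = 1 - 2*mu/(L + mu) = (L - mu)/(L + mu) = 32/86 = 0.3721


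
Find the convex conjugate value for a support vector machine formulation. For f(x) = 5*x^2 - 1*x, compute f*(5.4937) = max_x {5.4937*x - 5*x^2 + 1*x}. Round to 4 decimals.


f*(y) = sup_x {y*x - a*x^2 - b*x} = sup_x {(y-b)*x - a*x^2}
FOC: (y - b) - 2a*x = 0 => x* = (y - b)/(2a)
x* = (5.4937 + 1)/(2*5) = 0.6494
f*(5.4937) = (y-b)^2/(4a) = (5.4937 + 1)^2/(4*5)
= 42.1681/20 = 2.1084


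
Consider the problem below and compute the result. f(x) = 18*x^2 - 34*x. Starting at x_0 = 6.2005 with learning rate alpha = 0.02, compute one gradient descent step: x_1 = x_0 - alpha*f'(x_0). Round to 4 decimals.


We compute the gradient at x_0 and apply the update.
f'(x) = 36*x - 34
f'(6.2005) = 36*6.2005 - 34 = 189.218
x_1 = 6.2005 - 0.02*189.218 = 2.4161


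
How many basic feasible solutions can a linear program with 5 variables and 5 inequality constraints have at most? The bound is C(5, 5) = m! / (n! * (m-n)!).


Each vertex corresponds to some choice of n active constraints out of m, so the number of vertices is at most C(m, n) = m! / (n!(m-n)!).
m = 5, n = 5
Numerator: 5 * 4 * 3 * 2 * 1
Denominator: 5! = 120
C(5, 5) = 1


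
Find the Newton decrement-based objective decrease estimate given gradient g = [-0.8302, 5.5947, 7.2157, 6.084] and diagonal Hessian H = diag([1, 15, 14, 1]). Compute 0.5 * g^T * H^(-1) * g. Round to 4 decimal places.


Step 1: H is diagonal, so H^(-1) * g = [-0.8302, 0.373, 0.5154, 6.084].
Step 2: g^T H^(-1) g = sum_i g_i^2 / H_ii
  = (-0.8302)^2/1 + (5.5947)^2/15 + (7.2157)^2/14 + (6.084)^2/1
  = 0.6892 + 2.0867 + 3.719 + 37.0151 = 43.51
Step 3: Objective decrease = 0.5 * g^T H^(-1) g = 21.755


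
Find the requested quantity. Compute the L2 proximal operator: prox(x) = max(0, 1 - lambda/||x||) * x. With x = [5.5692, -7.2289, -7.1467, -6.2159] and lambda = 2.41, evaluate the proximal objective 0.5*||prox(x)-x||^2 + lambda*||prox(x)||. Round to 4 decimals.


Step 1: Compute ||x||.
||x|| = 13.1524
Step 2: Compute scaling factor.
scale = max(0, 1 - 2.41/13.1524) = 0.8168
Step 3: prox(x) = [4.5487, -5.9043, -5.8372, -5.0769]
||prox(x)|| = 10.7424
Step 4: Proximal objective.
0.5*||prox-x||^2 = 2.9041
lambda*||prox|| = 25.8892
Total = 28.7932


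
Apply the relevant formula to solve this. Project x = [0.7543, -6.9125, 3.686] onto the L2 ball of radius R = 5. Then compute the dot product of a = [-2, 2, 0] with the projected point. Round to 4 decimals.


Step 1: Compute ||x|| (intermediates to 6 decimals).
||x|| = sqrt(0.7543^2 + (-6.9125)^2 + 3.686^2) = 7.870084
Step 2: Project.
Since ||x|| > R, scale = R/||x|| = 5/7.870084 = 0.635317, proj(x) = scale * x
proj(x) = [0.47922, -4.391629, 2.341778]
Step 3: Dot product.
a^T * proj(x) = -2*0.47922 + 2*(-4.391629) + 0*2.341778 = -9.7417


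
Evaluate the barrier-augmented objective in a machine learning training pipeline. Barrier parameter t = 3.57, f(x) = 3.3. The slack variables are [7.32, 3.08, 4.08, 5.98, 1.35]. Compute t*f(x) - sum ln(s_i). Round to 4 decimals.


Step 1: Compute log-barrier.
ln values: [1.9906, 1.1249, 1.4061, 1.7884, 0.3001]
phi = -(1.9906 + 1.1249 + 1.4061 + 1.7884 + 0.3001) = -6.6102
Step 2: Compute augmented objective.
t*f(x) = 3.57*3.3 = 11.781
Total = 11.781 - 6.6102 = 5.1708


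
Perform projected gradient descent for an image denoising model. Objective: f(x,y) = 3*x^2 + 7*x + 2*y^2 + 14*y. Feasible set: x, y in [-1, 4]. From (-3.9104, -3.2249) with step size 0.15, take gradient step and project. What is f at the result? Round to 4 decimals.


Step 1: Compute gradient at (-3.9104, -3.2249).
grad_x = 2*3*-3.9104 + 7 = -16.4624
grad_y = 2*2*-3.2249 + 14 = 1.1004
Step 2: Gradient step.
x_raw = -3.9104 - 0.15*-16.4624 = -1.441
y_raw = -3.2249 - 0.15*1.1004 = -3.39
Step 3: Project onto [-1, 4].
x_proj = clip(-1.441) = -1.0
y_proj = clip(-3.39) = -1.0
Step 4: Evaluate f.
f(-1.0, -1.0) = -16.0


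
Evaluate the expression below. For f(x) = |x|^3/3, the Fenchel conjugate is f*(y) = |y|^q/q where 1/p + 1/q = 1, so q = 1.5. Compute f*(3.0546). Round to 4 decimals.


The conjugate exponent q satisfies 1/p + 1/q = 1.
p = 3, so q = 3/(3 - 1) = 1.5
|y|^q = 3.0546^1.5 = 5.3387
f*(3.0546) = 5.3387 / 1.5 = 3.5591


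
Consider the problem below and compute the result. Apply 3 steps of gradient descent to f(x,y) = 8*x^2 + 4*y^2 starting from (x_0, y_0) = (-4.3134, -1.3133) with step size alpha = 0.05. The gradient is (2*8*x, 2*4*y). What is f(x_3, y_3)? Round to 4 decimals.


Gradient descent on f(x,y) = 8*x^2 + 4*y^2.
Starting point: (-4.3134, -1.3133), alpha = 0.05
Step 1: grad_x = 2*8*-4.3134 = -69.0144, grad_y = 2*4*-1.3133 = -10.5064
  x_1 = -4.3134 - 0.05*-69.0144 = -0.8627
  y_1 = -1.3133 - 0.05*-10.5064 = -0.788
Step 2: grad_x = 2*8*-0.8627 = -13.8029, grad_y = 2*4*-0.788 = -6.3038
  x_2 = -0.8627 - 0.05*-13.8029 = -0.1725
  y_2 = -0.788 - 0.05*-6.3038 = -0.4728
Step 3: grad_x = 2*8*-0.1725 = -2.7606, grad_y = 2*4*-0.4728 = -3.7823
  x_3 = -0.1725 - 0.05*-2.7606 = -0.0345
  y_3 = -0.4728 - 0.05*-3.7823 = -0.2837
f(-0.0345, -0.2837) = 8*(-0.0345)^2 + 4*(-0.2837)^2 = 0.3314


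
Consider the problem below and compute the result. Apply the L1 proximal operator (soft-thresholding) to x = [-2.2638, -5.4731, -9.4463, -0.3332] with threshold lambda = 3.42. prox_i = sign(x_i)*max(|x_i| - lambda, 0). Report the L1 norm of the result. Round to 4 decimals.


Soft-thresholding with lambda = 3.42:
prox(-2.2638) = sign(-2.2638)*max(|-2.2638| - 3.42, 0) = 0.0
prox(-5.4731) = sign(-5.4731)*max(|-5.4731| - 3.42, 0) = -2.0531
prox(-9.4463) = sign(-9.4463)*max(|-9.4463| - 3.42, 0) = -6.0263
prox(-0.3332) = sign(-0.3332)*max(|-0.3332| - 3.42, 0) = 0.0
prox(x) = [0.0, -2.0531, -6.0263, 0.0]
||prox(x)||_1 = 0.0 + 2.0531 + 6.0263 + 0.0 = 8.0794


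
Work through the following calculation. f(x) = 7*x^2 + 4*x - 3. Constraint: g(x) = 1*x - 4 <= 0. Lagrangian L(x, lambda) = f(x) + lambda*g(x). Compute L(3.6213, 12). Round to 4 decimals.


Step 1: Evaluate f(x).
f(3.6213) = 7*3.6213^2 + 4*3.6213 - 3 = 103.2819
Step 2: Evaluate g(x).
g(3.6213) = 1*3.6213 - 4 = -0.3787
Step 3: Compute Lagrangian.
L = 103.2819 + 12*-0.3787 = 98.7375


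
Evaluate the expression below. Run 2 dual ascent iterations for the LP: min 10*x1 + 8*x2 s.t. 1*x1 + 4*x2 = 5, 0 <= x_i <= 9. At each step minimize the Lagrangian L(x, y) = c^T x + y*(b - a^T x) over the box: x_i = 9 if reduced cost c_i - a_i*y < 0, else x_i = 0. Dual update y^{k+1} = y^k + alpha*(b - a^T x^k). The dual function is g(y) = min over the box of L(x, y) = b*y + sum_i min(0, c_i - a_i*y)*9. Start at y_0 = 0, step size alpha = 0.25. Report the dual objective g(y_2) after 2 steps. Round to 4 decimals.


Dual ascent for LP: min 10*x1 + 8*x2, 1*x1 + 4*x2 = 5, 0 <= x_i <= 9
Step 1: y^k = 0.0, reduced costs: (10.0, 8.0)
  x^k = (0.0, 0.0), subgradient = b - a^T x = 5.0
  y^{k+1} = 0.0 + 0.25*5.0 = 1.25
Step 2: y^k = 1.25, reduced costs: (8.75, 3.0)
  x^k = (0.0, 0.0), subgradient = b - a^T x = 5.0
  y^{k+1} = 1.25 + 0.25*5.0 = 2.5
Dual objective at y_2 = 2.5: reduced costs (7.5, -2.0), box minimizer x = (0.0, 9.0)
g(y_2) = b*y + (c1 - a1*y)*x1 + (c2 - a2*y)*x2 = 5*2.5 + 7.5*0.0 + (-2.0)*9.0 = 12.5 + 0.0 - 18.0 = -5.5


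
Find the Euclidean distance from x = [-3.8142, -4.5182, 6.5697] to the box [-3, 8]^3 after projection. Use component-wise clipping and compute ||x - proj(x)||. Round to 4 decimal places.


Project each component onto [-3, 8].
clip(-3.8142) = -3.0, clip(-4.5182) = -3.0, clip(6.5697) = 6.5697
Projection = [-3.0, -3.0, 6.5697]
Squared diffs: [0.6629, 2.3049, 0.0]
Distance = sqrt(2.9678) = 1.7227


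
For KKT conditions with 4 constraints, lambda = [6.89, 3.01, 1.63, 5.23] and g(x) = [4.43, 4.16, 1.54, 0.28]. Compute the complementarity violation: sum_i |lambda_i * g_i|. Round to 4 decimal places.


KKT complementary slackness check:
lambda_1 * g_1 = 6.89 * 4.43 = 30.5227
lambda_2 * g_2 = 3.01 * 4.16 = 12.5216
lambda_3 * g_3 = 1.63 * 1.54 = 2.5102
lambda_4 * g_4 = 5.23 * 0.28 = 1.4644
Total violation = 30.5227 + 12.5216 + 2.5102 + 1.4644 = 47.0189


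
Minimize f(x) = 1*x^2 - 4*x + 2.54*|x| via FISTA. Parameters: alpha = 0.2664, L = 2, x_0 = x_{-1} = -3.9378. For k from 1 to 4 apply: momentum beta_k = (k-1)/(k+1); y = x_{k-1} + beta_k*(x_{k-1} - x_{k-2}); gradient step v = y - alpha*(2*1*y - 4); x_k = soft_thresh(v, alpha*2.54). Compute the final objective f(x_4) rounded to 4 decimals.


FISTA on f(x) = 1*x^2 - 4*x + 2.54*|x|
L = 2, alpha = 0.2664
Iteration 1: beta = 0.0, y = -3.9378 + 0.0*(-3.9378 + 3.9378) = -3.9378
  grad(y) = -11.8756, v = y - alpha*grad = -0.7741
  prox(v) = soft_thresh(-0.7741, 0.6767) = -0.0975
Iteration 2: beta = 0.3333, y = -0.0975 + 0.3333*(-0.0975 + 3.9378) = 1.1826
  grad(y) = -1.6348, v = y - alpha*grad = 1.6181
  prox(v) = soft_thresh(1.6181, 0.6767) = 0.9415
Iteration 3: beta = 0.5, y = 0.9415 + 0.5*(0.9415 + 0.0975) = 1.4609
  grad(y) = -1.0781, v = y - alpha*grad = 1.7482
  prox(v) = soft_thresh(1.7482, 0.6767) = 1.0715
Iteration 4: beta = 0.6, y = 1.0715 + 0.6*(1.0715 - 0.9415) = 1.1495
  grad(y) = -1.701, v = y - alpha*grad = 1.6027
  prox(v) = soft_thresh(1.6027, 0.6767) = 0.926
f(x_4) = 1*0.926^2 - 4*0.926 + 2.54*|0.926| = -0.4945


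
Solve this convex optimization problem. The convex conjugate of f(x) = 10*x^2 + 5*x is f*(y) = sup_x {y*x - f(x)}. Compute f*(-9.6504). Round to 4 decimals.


f*(y) = sup_x {y*x - a*x^2 - b*x} = sup_x {(y-b)*x - a*x^2}
FOC: (y - b) - 2a*x = 0 => x* = (y - b)/(2a)
x* = (-9.6504 - 5)/(2*10) = -0.7325
f*(-9.6504) = (y-b)^2/(4a) = (-9.6504 - 5)^2/(4*10)
= 214.6342/40 = 5.3659


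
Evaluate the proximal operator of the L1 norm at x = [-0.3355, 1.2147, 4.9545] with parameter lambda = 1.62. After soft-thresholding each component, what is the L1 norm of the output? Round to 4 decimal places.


Soft-thresholding with lambda = 1.62:
prox(-0.3355) = sign(-0.3355)*max(|-0.3355| - 1.62, 0) = 0.0
prox(1.2147) = sign(1.2147)*max(|1.2147| - 1.62, 0) = 0.0
prox(4.9545) = sign(4.9545)*max(|4.9545| - 1.62, 0) = 3.3345
prox(x) = [0.0, 0.0, 3.3345]
||prox(x)||_1 = 0.0 + 0.0 + 3.3345 = 3.3345


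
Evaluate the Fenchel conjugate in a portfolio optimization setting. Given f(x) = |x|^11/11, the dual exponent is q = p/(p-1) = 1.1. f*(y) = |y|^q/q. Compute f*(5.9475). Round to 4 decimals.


The conjugate exponent q satisfies 1/p + 1/q = 1.
p = 11, so q = 11/(11 - 1) = 1.1
|y|^q = 5.9475^1.1 = 7.1083
f*(5.9475) = 7.1083 / 1.1 = 6.4621


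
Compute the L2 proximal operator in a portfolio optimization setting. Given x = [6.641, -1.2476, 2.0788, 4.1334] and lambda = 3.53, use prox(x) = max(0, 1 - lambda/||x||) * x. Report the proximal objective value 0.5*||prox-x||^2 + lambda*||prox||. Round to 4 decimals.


Step 1: Compute ||x||.
||x|| = 8.1894
Step 2: Compute scaling factor.
scale = max(0, 1 - 3.53/8.1894) = 0.569
Step 3: prox(x) = [3.7784, -0.7098, 1.1827, 2.3517]
||prox(x)|| = 4.6594
Step 4: Proximal objective.
0.5*||prox-x||^2 = 6.2305
lambda*||prox|| = 16.4477
Total = 22.678


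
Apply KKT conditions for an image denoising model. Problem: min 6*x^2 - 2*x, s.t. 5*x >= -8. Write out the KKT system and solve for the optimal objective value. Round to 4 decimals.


Step 1: Try lambda = 0 (constraint inactive).
Stationarity: 2*6*x - 2 = 0
x* = 2/(2*6) = 1/6 = 0.1667 (rounded; the exact value 1/6 is used below)
Check constraint: 5*0.1667 = 0.8335 >= -8 -- satisfied.
Step 2: Compute optimal value.
f(x*) = 6*(1/6)^2 - 2*(1/6) = -0.1667


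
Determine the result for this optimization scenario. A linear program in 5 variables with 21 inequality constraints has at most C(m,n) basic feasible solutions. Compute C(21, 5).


Each vertex corresponds to some choice of n active constraints out of m, so the number of vertices is at most C(m, n) = m! / (n!(m-n)!).
m = 21, n = 5
Numerator: 21 * 20 * 19 * 18 * 17
Denominator: 5! = 120
C(21, 5) = 20349


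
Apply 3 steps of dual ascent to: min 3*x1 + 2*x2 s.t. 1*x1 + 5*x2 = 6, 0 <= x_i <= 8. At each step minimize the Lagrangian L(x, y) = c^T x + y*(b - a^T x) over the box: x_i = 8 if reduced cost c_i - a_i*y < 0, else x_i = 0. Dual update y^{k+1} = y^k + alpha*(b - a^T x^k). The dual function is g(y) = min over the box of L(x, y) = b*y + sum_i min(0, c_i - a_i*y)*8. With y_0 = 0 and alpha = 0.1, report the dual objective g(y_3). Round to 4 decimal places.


Dual ascent for LP: min 3*x1 + 2*x2, 1*x1 + 5*x2 = 6, 0 <= x_i <= 8
Step 1: y^k = 0.0, reduced costs: (3.0, 2.0)
  x^k = (0.0, 0.0), subgradient = b - a^T x = 6.0
  y^{k+1} = 0.0 + 0.1*6.0 = 0.6
Step 2: y^k = 0.6, reduced costs: (2.4, -1.0)
  x^k = (0.0, 8.0), subgradient = b - a^T x = -34.0
  y^{k+1} = 0.6 + 0.1*-34.0 = -2.8
Step 3: y^k = -2.8, reduced costs: (5.8, 16.0)
  x^k = (0.0, 0.0), subgradient = b - a^T x = 6.0
  y^{k+1} = -2.8 + 0.1*6.0 = -2.2
Dual objective at y_3 = -2.2: reduced costs (5.2, 13.0), box minimizer x = (0.0, 0.0)
g(y_3) = b*y + (c1 - a1*y)*x1 + (c2 - a2*y)*x2 = 6*(-2.2) + 5.2*0.0 + 13.0*0.0 = -13.2 + 0.0 + 0.0 = -13.2


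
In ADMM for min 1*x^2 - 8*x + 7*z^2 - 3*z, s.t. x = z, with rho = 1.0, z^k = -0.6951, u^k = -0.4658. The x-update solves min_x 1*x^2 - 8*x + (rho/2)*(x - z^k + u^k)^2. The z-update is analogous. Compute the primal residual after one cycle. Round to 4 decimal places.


ADMM iteration with rho = 1.0, z^k = -0.6951, u^k = -0.4658
Step 1: x-update.
Minimize 1*x^2 - 8*x + (1.0/2)*(x + 0.6951 - 0.4658)^2
FOC: (2*1 + 1.0)*x = 8 + 1.0*(-0.6951 + 0.4658)
x^{k+1} = 2.5902
Step 2: z-update.
Minimize 7*z^2 - 3*z + (1.0/2)*(2.5902 - z - 0.4658)^2
FOC: (2*7 + 1.0)*z = 3 + 1.0*(2.5902 - 0.4658)
z^{k+1} = 0.3416
Step 3: u-update.
u^{k+1} = -0.4658 + 2.5902 - 0.3416 = 1.7828
Step 4: Primal residual = |2.5902 - 0.3416| = 2.2486


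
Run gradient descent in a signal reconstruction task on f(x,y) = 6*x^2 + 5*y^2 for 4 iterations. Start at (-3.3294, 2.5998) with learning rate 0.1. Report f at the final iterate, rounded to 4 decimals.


Gradient descent on f(x,y) = 6*x^2 + 5*y^2.
Starting point: (-3.3294, 2.5998), alpha = 0.1
Step 1: grad_x = 2*6*-3.3294 = -39.9528, grad_y = 2*5*2.5998 = 25.998
  x_1 = -3.3294 - 0.1*-39.9528 = 0.6659
  y_1 = 2.5998 - 0.1*25.998 = 0.0
Step 2: grad_x = 2*6*0.6659 = 7.9906, grad_y = 2*5*0.0 = 0.0
  x_2 = 0.6659 - 0.1*7.9906 = -0.1332
  y_2 = 0.0 - 0.1*0.0 = 0.0
Step 3: grad_x = 2*6*-0.1332 = -1.5981, grad_y = 2*5*0.0 = 0.0
  x_3 = -0.1332 - 0.1*-1.5981 = 0.0266
  y_3 = 0.0 - 0.1*0.0 = 0.0
Step 4: grad_x = 2*6*0.0266 = 0.3196, grad_y = 2*5*0.0 = 0.0
  x_4 = 0.0266 - 0.1*0.3196 = -0.0053
  y_4 = 0.0 - 0.1*0.0 = 0.0
f(-0.0053, 0.0) = 6*(-0.0053)^2 + 5*0.0^2 = 0.0002


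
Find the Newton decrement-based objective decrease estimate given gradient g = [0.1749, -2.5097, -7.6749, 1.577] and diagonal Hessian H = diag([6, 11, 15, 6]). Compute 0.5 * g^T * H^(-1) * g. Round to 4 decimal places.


Step 1: H is diagonal, so H^(-1) * g = [0.0292, -0.2282, -0.5117, 0.2628].
Step 2: g^T H^(-1) g = sum_i g_i^2 / H_ii
  = (0.1749)^2/6 + (-2.5097)^2/11 + (-7.6749)^2/15 + (1.577)^2/6
  = 0.0051 + 0.5726 + 3.9269 + 0.4145 = 4.9191
Step 3: Objective decrease = 0.5 * g^T H^(-1) g = 2.4596
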